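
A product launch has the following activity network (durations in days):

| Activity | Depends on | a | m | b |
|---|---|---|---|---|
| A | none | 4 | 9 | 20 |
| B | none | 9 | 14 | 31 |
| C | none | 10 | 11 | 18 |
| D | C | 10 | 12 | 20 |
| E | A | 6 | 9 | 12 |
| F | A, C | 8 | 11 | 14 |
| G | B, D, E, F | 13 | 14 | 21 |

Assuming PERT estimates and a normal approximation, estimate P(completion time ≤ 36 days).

te_A = (4 + 4·9 + 20)/6 = 60/6 = 10; σ²_A = ((20−4)/6)² = 7.111
te_B = (9 + 4·14 + 31)/6 = 96/6 = 16; σ²_B = ((31−9)/6)² = 13.444
te_C = (10 + 4·11 + 18)/6 = 72/6 = 12; σ²_C = ((18−10)/6)² = 1.778
te_D = (10 + 4·12 + 20)/6 = 78/6 = 13; σ²_D = ((20−10)/6)² = 2.778
te_E = (6 + 4·9 + 12)/6 = 54/6 = 9; σ²_E = ((12−6)/6)² = 1.000
te_F = (8 + 4·11 + 14)/6 = 66/6 = 11; σ²_F = ((14−8)/6)² = 1.000
te_G = (13 + 4·14 + 21)/6 = 90/6 = 15; σ²_G = ((21−13)/6)² = 1.778

Forward pass:
ES_A = 0; EF_A = 10
ES_B = 0; EF_B = 16
ES_C = 0; EF_C = 12
ES_D = 12; EF_D = 12+13 = 25
ES_E = 10; EF_E = 10+9 = 19
ES_F = max(EF_A=10, EF_C=12) = 12; EF_F = 12+11 = 23
ES_G = max(EF_B=16, EF_D=25, EF_E=19, EF_F=23) = 25; EF_G = 25+15 = 40
Expected project duration μ = 40 days. Critical path: C → D → G.

Variance along critical path = 1.778 + 2.778 + 1.778 = 6.333; σ = √6.333 = 2.517 days.
Z = (36 − 40) / 2.517 = -1.589
P(T ≤ 36) = Φ(-1.589) ≈ 0.056

0.056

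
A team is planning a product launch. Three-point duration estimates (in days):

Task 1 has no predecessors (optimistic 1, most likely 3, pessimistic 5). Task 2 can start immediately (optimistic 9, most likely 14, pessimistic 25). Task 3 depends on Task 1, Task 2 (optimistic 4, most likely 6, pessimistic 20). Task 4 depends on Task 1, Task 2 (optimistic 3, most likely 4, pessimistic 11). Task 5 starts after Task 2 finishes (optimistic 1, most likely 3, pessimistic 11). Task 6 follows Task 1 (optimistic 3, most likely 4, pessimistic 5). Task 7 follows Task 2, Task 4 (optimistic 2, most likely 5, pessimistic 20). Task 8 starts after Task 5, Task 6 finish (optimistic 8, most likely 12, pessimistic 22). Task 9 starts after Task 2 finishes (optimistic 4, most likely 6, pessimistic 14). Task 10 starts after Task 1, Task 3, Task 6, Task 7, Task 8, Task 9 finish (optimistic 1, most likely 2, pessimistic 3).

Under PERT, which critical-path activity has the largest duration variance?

te_Task 1 = (1 + 4·3 + 5)/6 = 18/6 = 3; σ²_Task 1 = ((5−1)/6)² = 0.444
te_Task 2 = (9 + 4·14 + 25)/6 = 90/6 = 15; σ²_Task 2 = ((25−9)/6)² = 7.111
te_Task 3 = (4 + 4·6 + 20)/6 = 48/6 = 8; σ²_Task 3 = ((20−4)/6)² = 7.111
te_Task 4 = (3 + 4·4 + 11)/6 = 30/6 = 5; σ²_Task 4 = ((11−3)/6)² = 1.778
te_Task 5 = (1 + 4·3 + 11)/6 = 24/6 = 4; σ²_Task 5 = ((11−1)/6)² = 2.778
te_Task 6 = (3 + 4·4 + 5)/6 = 24/6 = 4; σ²_Task 6 = ((5−3)/6)² = 0.111
te_Task 7 = (2 + 4·5 + 20)/6 = 42/6 = 7; σ²_Task 7 = ((20−2)/6)² = 9.000
te_Task 8 = (8 + 4·12 + 22)/6 = 78/6 = 13; σ²_Task 8 = ((22−8)/6)² = 5.444
te_Task 9 = (4 + 4·6 + 14)/6 = 42/6 = 7; σ²_Task 9 = ((14−4)/6)² = 2.778
te_Task 10 = (1 + 4·2 + 3)/6 = 12/6 = 2; σ²_Task 10 = ((3−1)/6)² = 0.111

Forward pass:
ES_Task 1 = 0; EF_Task 1 = 3
ES_Task 2 = 0; EF_Task 2 = 15
ES_Task 3 = max(EF_Task 1=3, EF_Task 2=15) = 15; EF_Task 3 = 15+8 = 23
ES_Task 4 = max(EF_Task 1=3, EF_Task 2=15) = 15; EF_Task 4 = 15+5 = 20
ES_Task 5 = 15; EF_Task 5 = 15+4 = 19
ES_Task 6 = 3; EF_Task 6 = 3+4 = 7
ES_Task 7 = max(EF_Task 2=15, EF_Task 4=20) = 20; EF_Task 7 = 20+7 = 27
ES_Task 8 = max(EF_Task 5=19, EF_Task 6=7) = 19; EF_Task 8 = 19+13 = 32
ES_Task 9 = 15; EF_Task 9 = 15+7 = 22
ES_Task 10 = max(EF_Task 1=3, EF_Task 3=23, EF_Task 6=7, EF_Task 7=27, EF_Task 8=32, EF_Task 9=22) = 32; EF_Task 10 = 32+2 = 34
Expected project duration μ = 34 days. Critical path: Task 2 → Task 5 → Task 8 → Task 10.

Variances on critical path: σ²_Task 2=7.111, σ²_Task 5=2.778, σ²_Task 8=5.444, σ²_Task 10=0.111.
Largest is σ²_Task 2 = 7.111.

Task 2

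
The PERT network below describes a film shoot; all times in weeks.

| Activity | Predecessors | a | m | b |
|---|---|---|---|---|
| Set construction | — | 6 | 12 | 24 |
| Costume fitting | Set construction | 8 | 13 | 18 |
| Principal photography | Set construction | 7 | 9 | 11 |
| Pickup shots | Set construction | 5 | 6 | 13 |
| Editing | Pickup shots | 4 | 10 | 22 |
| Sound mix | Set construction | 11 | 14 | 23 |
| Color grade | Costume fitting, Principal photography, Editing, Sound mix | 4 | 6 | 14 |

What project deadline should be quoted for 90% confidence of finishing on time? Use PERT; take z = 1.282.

te_Set construction = (6 + 4·12 + 24)/6 = 78/6 = 13; σ²_Set construction = ((24−6)/6)² = 9.000
te_Costume fitting = (8 + 4·13 + 18)/6 = 78/6 = 13; σ²_Costume fitting = ((18−8)/6)² = 2.778
te_Principal photography = (7 + 4·9 + 11)/6 = 54/6 = 9; σ²_Principal photography = ((11−7)/6)² = 0.444
te_Pickup shots = (5 + 4·6 + 13)/6 = 42/6 = 7; σ²_Pickup shots = ((13−5)/6)² = 1.778
te_Editing = (4 + 4·10 + 22)/6 = 66/6 = 11; σ²_Editing = ((22−4)/6)² = 9.000
te_Sound mix = (11 + 4·14 + 23)/6 = 90/6 = 15; σ²_Sound mix = ((23−11)/6)² = 4.000
te_Color grade = (4 + 4·6 + 14)/6 = 42/6 = 7; σ²_Color grade = ((14−4)/6)² = 2.778

Forward pass:
ES_Set construction = 0; EF_Set construction = 13
ES_Costume fitting = 13; EF_Costume fitting = 13+13 = 26
ES_Principal photography = 13; EF_Principal photography = 13+9 = 22
ES_Pickup shots = 13; EF_Pickup shots = 13+7 = 20
ES_Editing = 20; EF_Editing = 20+11 = 31
ES_Sound mix = 13; EF_Sound mix = 13+15 = 28
ES_Color grade = max(EF_Costume fitting=26, EF_Principal photography=22, EF_Editing=31, EF_Sound mix=28) = 31; EF_Color grade = 31+7 = 38
Expected project duration μ = 38 weeks. Critical path: Set construction → Pickup shots → Editing → Color grade.

Variance along critical path = 9.000 + 1.778 + 9.000 + 2.778 = 22.556; σ = 4.749 weeks.
D = μ + z·σ = 38 + 1.282·4.749 = 44.1 weeks

44.1 weeks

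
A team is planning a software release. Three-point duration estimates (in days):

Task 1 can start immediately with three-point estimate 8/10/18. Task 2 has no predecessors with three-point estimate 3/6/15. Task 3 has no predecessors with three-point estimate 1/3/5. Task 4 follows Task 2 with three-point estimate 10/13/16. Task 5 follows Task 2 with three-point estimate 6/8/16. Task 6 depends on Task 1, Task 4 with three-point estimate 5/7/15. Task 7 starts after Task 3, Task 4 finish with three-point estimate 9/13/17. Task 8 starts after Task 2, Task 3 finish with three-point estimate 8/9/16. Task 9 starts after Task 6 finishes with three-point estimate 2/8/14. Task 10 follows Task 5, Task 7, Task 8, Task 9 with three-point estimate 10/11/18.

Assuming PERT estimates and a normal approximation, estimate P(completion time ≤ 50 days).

0.707

te_Task 1 = (8 + 4·10 + 18)/6 = 66/6 = 11; σ²_Task 1 = ((18−8)/6)² = 2.778
te_Task 2 = (3 + 4·6 + 15)/6 = 42/6 = 7; σ²_Task 2 = ((15−3)/6)² = 4.000
te_Task 3 = (1 + 4·3 + 5)/6 = 18/6 = 3; σ²_Task 3 = ((5−1)/6)² = 0.444
te_Task 4 = (10 + 4·13 + 16)/6 = 78/6 = 13; σ²_Task 4 = ((16−10)/6)² = 1.000
te_Task 5 = (6 + 4·8 + 16)/6 = 54/6 = 9; σ²_Task 5 = ((16−6)/6)² = 2.778
te_Task 6 = (5 + 4·7 + 15)/6 = 48/6 = 8; σ²_Task 6 = ((15−5)/6)² = 2.778
te_Task 7 = (9 + 4·13 + 17)/6 = 78/6 = 13; σ²_Task 7 = ((17−9)/6)² = 1.778
te_Task 8 = (8 + 4·9 + 16)/6 = 60/6 = 10; σ²_Task 8 = ((16−8)/6)² = 1.778
te_Task 9 = (2 + 4·8 + 14)/6 = 48/6 = 8; σ²_Task 9 = ((14−2)/6)² = 4.000
te_Task 10 = (10 + 4·11 + 18)/6 = 72/6 = 12; σ²_Task 10 = ((18−10)/6)² = 1.778

Forward pass:
ES_Task 1 = 0; EF_Task 1 = 11
ES_Task 2 = 0; EF_Task 2 = 7
ES_Task 3 = 0; EF_Task 3 = 3
ES_Task 4 = 7; EF_Task 4 = 7+13 = 20
ES_Task 5 = 7; EF_Task 5 = 7+9 = 16
ES_Task 6 = max(EF_Task 1=11, EF_Task 4=20) = 20; EF_Task 6 = 20+8 = 28
ES_Task 7 = max(EF_Task 3=3, EF_Task 4=20) = 20; EF_Task 7 = 20+13 = 33
ES_Task 8 = max(EF_Task 2=7, EF_Task 3=3) = 7; EF_Task 8 = 7+10 = 17
ES_Task 9 = 28; EF_Task 9 = 28+8 = 36
ES_Task 10 = max(EF_Task 5=16, EF_Task 7=33, EF_Task 8=17, EF_Task 9=36) = 36; EF_Task 10 = 36+12 = 48
Expected project duration μ = 48 days. Critical path: Task 2 → Task 4 → Task 6 → Task 9 → Task 10.

Variance along critical path = 4.000 + 1.000 + 2.778 + 4.000 + 1.778 = 13.556; σ = √13.556 = 3.682 days.
Z = (50 − 48) / 3.682 = 0.543
P(T ≤ 50) = Φ(0.543) ≈ 0.707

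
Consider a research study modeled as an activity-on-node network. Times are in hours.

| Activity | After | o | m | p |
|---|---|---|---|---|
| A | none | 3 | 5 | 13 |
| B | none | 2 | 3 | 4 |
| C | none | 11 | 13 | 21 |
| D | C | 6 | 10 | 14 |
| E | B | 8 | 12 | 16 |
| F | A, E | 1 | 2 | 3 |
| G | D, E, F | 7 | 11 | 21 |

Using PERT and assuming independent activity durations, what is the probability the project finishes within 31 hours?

0.057

te_A = (3 + 4·5 + 13)/6 = 36/6 = 6; σ²_A = ((13−3)/6)² = 2.778
te_B = (2 + 4·3 + 4)/6 = 18/6 = 3; σ²_B = ((4−2)/6)² = 0.111
te_C = (11 + 4·13 + 21)/6 = 84/6 = 14; σ²_C = ((21−11)/6)² = 2.778
te_D = (6 + 4·10 + 14)/6 = 60/6 = 10; σ²_D = ((14−6)/6)² = 1.778
te_E = (8 + 4·12 + 16)/6 = 72/6 = 12; σ²_E = ((16−8)/6)² = 1.778
te_F = (1 + 4·2 + 3)/6 = 12/6 = 2; σ²_F = ((3−1)/6)² = 0.111
te_G = (7 + 4·11 + 21)/6 = 72/6 = 12; σ²_G = ((21−7)/6)² = 5.444

Forward pass:
ES_A = 0; EF_A = 6
ES_B = 0; EF_B = 3
ES_C = 0; EF_C = 14
ES_D = 14; EF_D = 14+10 = 24
ES_E = 3; EF_E = 3+12 = 15
ES_F = max(EF_A=6, EF_E=15) = 15; EF_F = 15+2 = 17
ES_G = max(EF_D=24, EF_E=15, EF_F=17) = 24; EF_G = 24+12 = 36
Expected project duration μ = 36 hours. Critical path: C → D → G.

Variance along critical path = 2.778 + 1.778 + 5.444 = 10.000; σ = √10.000 = 3.162 hours.
Z = (31 − 36) / 3.162 = -1.581
P(T ≤ 31) = Φ(-1.581) ≈ 0.057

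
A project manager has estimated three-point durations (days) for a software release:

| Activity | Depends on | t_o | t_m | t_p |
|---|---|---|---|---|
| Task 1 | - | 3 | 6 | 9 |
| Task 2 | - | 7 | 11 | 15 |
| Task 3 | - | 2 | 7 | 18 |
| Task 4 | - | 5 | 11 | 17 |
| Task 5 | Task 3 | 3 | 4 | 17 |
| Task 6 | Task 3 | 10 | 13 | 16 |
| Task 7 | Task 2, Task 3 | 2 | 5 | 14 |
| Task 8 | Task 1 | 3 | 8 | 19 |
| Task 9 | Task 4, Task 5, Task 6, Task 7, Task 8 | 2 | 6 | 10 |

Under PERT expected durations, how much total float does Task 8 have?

6 days

te_Task 1 = (3 + 4·6 + 9)/6 = 36/6 = 6
te_Task 2 = (7 + 4·11 + 15)/6 = 66/6 = 11
te_Task 3 = (2 + 4·7 + 18)/6 = 48/6 = 8
te_Task 4 = (5 + 4·11 + 17)/6 = 66/6 = 11
te_Task 5 = (3 + 4·4 + 17)/6 = 36/6 = 6
te_Task 6 = (10 + 4·13 + 16)/6 = 78/6 = 13
te_Task 7 = (2 + 4·5 + 14)/6 = 36/6 = 6
te_Task 8 = (3 + 4·8 + 19)/6 = 54/6 = 9
te_Task 9 = (2 + 4·6 + 10)/6 = 36/6 = 6

Forward pass:
ES_Task 1 = 0; EF_Task 1 = 6
ES_Task 2 = 0; EF_Task 2 = 11
ES_Task 3 = 0; EF_Task 3 = 8
ES_Task 4 = 0; EF_Task 4 = 11
ES_Task 5 = 8; EF_Task 5 = 8+6 = 14
ES_Task 6 = 8; EF_Task 6 = 8+13 = 21
ES_Task 7 = max(EF_Task 2=11, EF_Task 3=8) = 11; EF_Task 7 = 11+6 = 17
ES_Task 8 = 6; EF_Task 8 = 6+9 = 15
ES_Task 9 = max(EF_Task 4=11, EF_Task 5=14, EF_Task 6=21, EF_Task 7=17, EF_Task 8=15) = 21; EF_Task 9 = 21+6 = 27
Expected project duration μ = 27 days. Critical path: Task 3 → Task 6 → Task 9.

Backward pass:
LF_Task 9 = 27; LS_Task 9 = 27−6 = 21
LF_Task 8 = LS_Task 9 = 21; LS_Task 8 = 21−9 = 12
LF_Task 7 = LS_Task 9 = 21; LS_Task 7 = 21−6 = 15
LF_Task 6 = LS_Task 9 = 21; LS_Task 6 = 21−13 = 8
LF_Task 5 = LS_Task 9 = 21; LS_Task 5 = 21−6 = 15
LF_Task 4 = LS_Task 9 = 21; LS_Task 4 = 21−11 = 10
LF_Task 3 = min(LS_Task 5=15, LS_Task 6=8, LS_Task 7=15) = 8; LS_Task 3 = 8−8 = 0
LF_Task 2 = LS_Task 7 = 15; LS_Task 2 = 15−11 = 4
LF_Task 1 = LS_Task 8 = 12; LS_Task 1 = 12−6 = 6
Slack_Task 8 = LS_Task 8 − ES_Task 8 = 12 − 6 = 6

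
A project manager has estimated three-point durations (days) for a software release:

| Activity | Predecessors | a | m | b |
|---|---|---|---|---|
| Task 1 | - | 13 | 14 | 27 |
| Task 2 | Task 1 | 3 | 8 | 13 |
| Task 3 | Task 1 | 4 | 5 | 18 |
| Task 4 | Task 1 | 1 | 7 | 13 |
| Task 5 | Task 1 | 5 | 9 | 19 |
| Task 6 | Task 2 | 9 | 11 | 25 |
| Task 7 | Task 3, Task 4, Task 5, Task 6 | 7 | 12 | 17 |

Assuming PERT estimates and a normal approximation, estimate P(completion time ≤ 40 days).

te_Task 1 = (13 + 4·14 + 27)/6 = 96/6 = 16; σ²_Task 1 = ((27−13)/6)² = 5.444
te_Task 2 = (3 + 4·8 + 13)/6 = 48/6 = 8; σ²_Task 2 = ((13−3)/6)² = 2.778
te_Task 3 = (4 + 4·5 + 18)/6 = 42/6 = 7; σ²_Task 3 = ((18−4)/6)² = 5.444
te_Task 4 = (1 + 4·7 + 13)/6 = 42/6 = 7; σ²_Task 4 = ((13−1)/6)² = 4.000
te_Task 5 = (5 + 4·9 + 19)/6 = 60/6 = 10; σ²_Task 5 = ((19−5)/6)² = 5.444
te_Task 6 = (9 + 4·11 + 25)/6 = 78/6 = 13; σ²_Task 6 = ((25−9)/6)² = 7.111
te_Task 7 = (7 + 4·12 + 17)/6 = 72/6 = 12; σ²_Task 7 = ((17−7)/6)² = 2.778

Forward pass:
ES_Task 1 = 0; EF_Task 1 = 16
ES_Task 2 = 16; EF_Task 2 = 16+8 = 24
ES_Task 3 = 16; EF_Task 3 = 16+7 = 23
ES_Task 4 = 16; EF_Task 4 = 16+7 = 23
ES_Task 5 = 16; EF_Task 5 = 16+10 = 26
ES_Task 6 = 24; EF_Task 6 = 24+13 = 37
ES_Task 7 = max(EF_Task 3=23, EF_Task 4=23, EF_Task 5=26, EF_Task 6=37) = 37; EF_Task 7 = 37+12 = 49
Expected project duration μ = 49 days. Critical path: Task 1 → Task 2 → Task 6 → Task 7.

Variance along critical path = 5.444 + 2.778 + 7.111 + 2.778 = 18.111; σ = √18.111 = 4.256 days.
Z = (40 − 49) / 4.256 = -2.115
P(T ≤ 40) = Φ(-2.115) ≈ 0.017

0.017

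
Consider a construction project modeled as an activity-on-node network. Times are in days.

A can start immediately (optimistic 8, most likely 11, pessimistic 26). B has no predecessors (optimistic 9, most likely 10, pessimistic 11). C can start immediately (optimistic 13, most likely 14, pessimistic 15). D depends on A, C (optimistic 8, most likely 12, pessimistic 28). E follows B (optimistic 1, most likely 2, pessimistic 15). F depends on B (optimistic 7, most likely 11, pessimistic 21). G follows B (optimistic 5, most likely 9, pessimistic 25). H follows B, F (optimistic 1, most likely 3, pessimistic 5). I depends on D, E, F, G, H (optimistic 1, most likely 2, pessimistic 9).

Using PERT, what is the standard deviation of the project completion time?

3.61 days

te_A = (8 + 4·11 + 26)/6 = 78/6 = 13; σ²_A = ((26−8)/6)² = 9.000
te_B = (9 + 4·10 + 11)/6 = 60/6 = 10; σ²_B = ((11−9)/6)² = 0.111
te_C = (13 + 4·14 + 15)/6 = 84/6 = 14; σ²_C = ((15−13)/6)² = 0.111
te_D = (8 + 4·12 + 28)/6 = 84/6 = 14; σ²_D = ((28−8)/6)² = 11.111
te_E = (1 + 4·2 + 15)/6 = 24/6 = 4; σ²_E = ((15−1)/6)² = 5.444
te_F = (7 + 4·11 + 21)/6 = 72/6 = 12; σ²_F = ((21−7)/6)² = 5.444
te_G = (5 + 4·9 + 25)/6 = 66/6 = 11; σ²_G = ((25−5)/6)² = 11.111
te_H = (1 + 4·3 + 5)/6 = 18/6 = 3; σ²_H = ((5−1)/6)² = 0.444
te_I = (1 + 4·2 + 9)/6 = 18/6 = 3; σ²_I = ((9−1)/6)² = 1.778

Forward pass:
ES_A = 0; EF_A = 13
ES_B = 0; EF_B = 10
ES_C = 0; EF_C = 14
ES_D = max(EF_A=13, EF_C=14) = 14; EF_D = 14+14 = 28
ES_E = 10; EF_E = 10+4 = 14
ES_F = 10; EF_F = 10+12 = 22
ES_G = 10; EF_G = 10+11 = 21
ES_H = max(EF_B=10, EF_F=22) = 22; EF_H = 22+3 = 25
ES_I = max(EF_D=28, EF_E=14, EF_F=22, EF_G=21, EF_H=25) = 28; EF_I = 28+3 = 31
Expected project duration μ = 31 days. Critical path: C → D → I.

Variance along critical path = 0.111 + 11.111 + 1.778 = 13.000
σ = √13.000 = 3.606 days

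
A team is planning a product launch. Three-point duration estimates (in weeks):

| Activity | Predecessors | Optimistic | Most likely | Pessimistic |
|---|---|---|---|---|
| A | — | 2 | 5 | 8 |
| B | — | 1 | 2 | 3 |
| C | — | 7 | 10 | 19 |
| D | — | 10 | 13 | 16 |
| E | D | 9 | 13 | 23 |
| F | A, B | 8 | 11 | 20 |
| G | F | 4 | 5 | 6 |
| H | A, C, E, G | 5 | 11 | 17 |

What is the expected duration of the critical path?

38 weeks

te_A = (2 + 4·5 + 8)/6 = 30/6 = 5
te_B = (1 + 4·2 + 3)/6 = 12/6 = 2
te_C = (7 + 4·10 + 19)/6 = 66/6 = 11
te_D = (10 + 4·13 + 16)/6 = 78/6 = 13
te_E = (9 + 4·13 + 23)/6 = 84/6 = 14
te_F = (8 + 4·11 + 20)/6 = 72/6 = 12
te_G = (4 + 4·5 + 6)/6 = 30/6 = 5
te_H = (5 + 4·11 + 17)/6 = 66/6 = 11

Forward pass:
ES_A = 0; EF_A = 5
ES_B = 0; EF_B = 2
ES_C = 0; EF_C = 11
ES_D = 0; EF_D = 13
ES_E = 13; EF_E = 13+14 = 27
ES_F = max(EF_A=5, EF_B=2) = 5; EF_F = 5+12 = 17
ES_G = 17; EF_G = 17+5 = 22
ES_H = max(EF_A=5, EF_C=11, EF_E=27, EF_G=22) = 27; EF_H = 27+11 = 38
Expected project duration μ = 38 weeks. Critical path: D → E → H.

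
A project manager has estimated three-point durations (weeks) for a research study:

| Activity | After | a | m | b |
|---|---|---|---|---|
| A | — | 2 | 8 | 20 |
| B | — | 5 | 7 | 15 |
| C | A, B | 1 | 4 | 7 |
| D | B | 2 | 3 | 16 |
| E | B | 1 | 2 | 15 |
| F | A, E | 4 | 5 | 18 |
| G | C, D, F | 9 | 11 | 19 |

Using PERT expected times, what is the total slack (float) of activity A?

te_A = (2 + 4·8 + 20)/6 = 54/6 = 9
te_B = (5 + 4·7 + 15)/6 = 48/6 = 8
te_C = (1 + 4·4 + 7)/6 = 24/6 = 4
te_D = (2 + 4·3 + 16)/6 = 30/6 = 5
te_E = (1 + 4·2 + 15)/6 = 24/6 = 4
te_F = (4 + 4·5 + 18)/6 = 42/6 = 7
te_G = (9 + 4·11 + 19)/6 = 72/6 = 12

Forward pass:
ES_A = 0; EF_A = 9
ES_B = 0; EF_B = 8
ES_C = max(EF_A=9, EF_B=8) = 9; EF_C = 9+4 = 13
ES_D = 8; EF_D = 8+5 = 13
ES_E = 8; EF_E = 8+4 = 12
ES_F = max(EF_A=9, EF_E=12) = 12; EF_F = 12+7 = 19
ES_G = max(EF_C=13, EF_D=13, EF_F=19) = 19; EF_G = 19+12 = 31
Expected project duration μ = 31 weeks. Critical path: B → E → F → G.

Backward pass:
LF_G = 31; LS_G = 31−12 = 19
LF_F = LS_G = 19; LS_F = 19−7 = 12
LF_E = LS_F = 12; LS_E = 12−4 = 8
LF_D = LS_G = 19; LS_D = 19−5 = 14
LF_C = LS_G = 19; LS_C = 19−4 = 15
LF_B = min(LS_C=15, LS_D=14, LS_E=8) = 8; LS_B = 8−8 = 0
LF_A = min(LS_C=15, LS_F=12) = 12; LS_A = 12−9 = 3
Slack_A = LS_A − ES_A = 3 − 0 = 3

3 weeks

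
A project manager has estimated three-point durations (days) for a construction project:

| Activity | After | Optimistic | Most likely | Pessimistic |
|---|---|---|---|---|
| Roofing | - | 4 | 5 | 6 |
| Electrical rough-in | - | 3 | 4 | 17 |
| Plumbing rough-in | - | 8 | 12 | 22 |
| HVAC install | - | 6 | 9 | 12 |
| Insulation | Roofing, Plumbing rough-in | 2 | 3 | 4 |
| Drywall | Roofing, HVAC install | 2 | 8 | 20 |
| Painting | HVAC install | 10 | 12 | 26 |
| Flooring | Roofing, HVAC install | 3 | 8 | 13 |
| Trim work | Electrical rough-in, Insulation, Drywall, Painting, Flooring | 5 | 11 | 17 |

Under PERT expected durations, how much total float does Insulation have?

te_Roofing = (4 + 4·5 + 6)/6 = 30/6 = 5
te_Electrical rough-in = (3 + 4·4 + 17)/6 = 36/6 = 6
te_Plumbing rough-in = (8 + 4·12 + 22)/6 = 78/6 = 13
te_HVAC install = (6 + 4·9 + 12)/6 = 54/6 = 9
te_Insulation = (2 + 4·3 + 4)/6 = 18/6 = 3
te_Drywall = (2 + 4·8 + 20)/6 = 54/6 = 9
te_Painting = (10 + 4·12 + 26)/6 = 84/6 = 14
te_Flooring = (3 + 4·8 + 13)/6 = 48/6 = 8
te_Trim work = (5 + 4·11 + 17)/6 = 66/6 = 11

Forward pass:
ES_Roofing = 0; EF_Roofing = 5
ES_Electrical rough-in = 0; EF_Electrical rough-in = 6
ES_Plumbing rough-in = 0; EF_Plumbing rough-in = 13
ES_HVAC install = 0; EF_HVAC install = 9
ES_Insulation = max(EF_Roofing=5, EF_Plumbing rough-in=13) = 13; EF_Insulation = 13+3 = 16
ES_Drywall = max(EF_Roofing=5, EF_HVAC install=9) = 9; EF_Drywall = 9+9 = 18
ES_Painting = 9; EF_Painting = 9+14 = 23
ES_Flooring = max(EF_Roofing=5, EF_HVAC install=9) = 9; EF_Flooring = 9+8 = 17
ES_Trim work = max(EF_Electrical rough-in=6, EF_Insulation=16, EF_Drywall=18, EF_Painting=23, EF_Flooring=17) = 23; EF_Trim work = 23+11 = 34
Expected project duration μ = 34 days. Critical path: HVAC install → Painting → Trim work.

Backward pass:
LF_Trim work = 34; LS_Trim work = 34−11 = 23
LF_Flooring = LS_Trim work = 23; LS_Flooring = 23−8 = 15
LF_Painting = LS_Trim work = 23; LS_Painting = 23−14 = 9
LF_Drywall = LS_Trim work = 23; LS_Drywall = 23−9 = 14
LF_Insulation = LS_Trim work = 23; LS_Insulation = 23−3 = 20
LF_HVAC install = min(LS_Drywall=14, LS_Painting=9, LS_Flooring=15) = 9; LS_HVAC install = 9−9 = 0
LF_Plumbing rough-in = LS_Insulation = 20; LS_Plumbing rough-in = 20−13 = 7
LF_Electrical rough-in = LS_Trim work = 23; LS_Electrical rough-in = 23−6 = 17
LF_Roofing = min(LS_Insulation=20, LS_Drywall=14, LS_Flooring=15) = 14; LS_Roofing = 14−5 = 9
Slack_Insulation = LS_Insulation − ES_Insulation = 20 − 13 = 7

7 days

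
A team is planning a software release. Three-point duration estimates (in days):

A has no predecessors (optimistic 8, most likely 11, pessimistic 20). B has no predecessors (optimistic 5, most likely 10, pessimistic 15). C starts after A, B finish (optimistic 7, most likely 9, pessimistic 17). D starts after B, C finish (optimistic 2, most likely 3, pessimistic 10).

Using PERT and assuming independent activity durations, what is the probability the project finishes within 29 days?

te_A = (8 + 4·11 + 20)/6 = 72/6 = 12; σ²_A = ((20−8)/6)² = 4.000
te_B = (5 + 4·10 + 15)/6 = 60/6 = 10; σ²_B = ((15−5)/6)² = 2.778
te_C = (7 + 4·9 + 17)/6 = 60/6 = 10; σ²_C = ((17−7)/6)² = 2.778
te_D = (2 + 4·3 + 10)/6 = 24/6 = 4; σ²_D = ((10−2)/6)² = 1.778

Forward pass:
ES_A = 0; EF_A = 12
ES_B = 0; EF_B = 10
ES_C = max(EF_A=12, EF_B=10) = 12; EF_C = 12+10 = 22
ES_D = max(EF_B=10, EF_C=22) = 22; EF_D = 22+4 = 26
Expected project duration μ = 26 days. Critical path: A → C → D.

Variance along critical path = 4.000 + 2.778 + 1.778 = 8.556; σ = √8.556 = 2.925 days.
Z = (29 − 26) / 2.925 = 1.026
P(T ≤ 29) = Φ(1.026) ≈ 0.847

0.847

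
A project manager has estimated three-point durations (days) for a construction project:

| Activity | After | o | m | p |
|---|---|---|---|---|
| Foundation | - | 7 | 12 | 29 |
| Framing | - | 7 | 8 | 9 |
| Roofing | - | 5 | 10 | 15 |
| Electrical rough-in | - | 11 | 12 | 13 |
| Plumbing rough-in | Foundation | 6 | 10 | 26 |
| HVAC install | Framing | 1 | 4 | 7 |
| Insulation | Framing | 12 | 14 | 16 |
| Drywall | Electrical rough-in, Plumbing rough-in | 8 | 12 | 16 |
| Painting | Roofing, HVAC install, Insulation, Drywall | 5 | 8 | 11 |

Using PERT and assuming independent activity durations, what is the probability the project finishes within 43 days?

te_Foundation = (7 + 4·12 + 29)/6 = 84/6 = 14; σ²_Foundation = ((29−7)/6)² = 13.444
te_Framing = (7 + 4·8 + 9)/6 = 48/6 = 8; σ²_Framing = ((9−7)/6)² = 0.111
te_Roofing = (5 + 4·10 + 15)/6 = 60/6 = 10; σ²_Roofing = ((15−5)/6)² = 2.778
te_Electrical rough-in = (11 + 4·12 + 13)/6 = 72/6 = 12; σ²_Electrical rough-in = ((13−11)/6)² = 0.111
te_Plumbing rough-in = (6 + 4·10 + 26)/6 = 72/6 = 12; σ²_Plumbing rough-in = ((26−6)/6)² = 11.111
te_HVAC install = (1 + 4·4 + 7)/6 = 24/6 = 4; σ²_HVAC install = ((7−1)/6)² = 1.000
te_Insulation = (12 + 4·14 + 16)/6 = 84/6 = 14; σ²_Insulation = ((16−12)/6)² = 0.444
te_Drywall = (8 + 4·12 + 16)/6 = 72/6 = 12; σ²_Drywall = ((16−8)/6)² = 1.778
te_Painting = (5 + 4·8 + 11)/6 = 48/6 = 8; σ²_Painting = ((11−5)/6)² = 1.000

Forward pass:
ES_Foundation = 0; EF_Foundation = 14
ES_Framing = 0; EF_Framing = 8
ES_Roofing = 0; EF_Roofing = 10
ES_Electrical rough-in = 0; EF_Electrical rough-in = 12
ES_Plumbing rough-in = 14; EF_Plumbing rough-in = 14+12 = 26
ES_HVAC install = 8; EF_HVAC install = 8+4 = 12
ES_Insulation = 8; EF_Insulation = 8+14 = 22
ES_Drywall = max(EF_Electrical rough-in=12, EF_Plumbing rough-in=26) = 26; EF_Drywall = 26+12 = 38
ES_Painting = max(EF_Roofing=10, EF_HVAC install=12, EF_Insulation=22, EF_Drywall=38) = 38; EF_Painting = 38+8 = 46
Expected project duration μ = 46 days. Critical path: Foundation → Plumbing rough-in → Drywall → Painting.

Variance along critical path = 13.444 + 11.111 + 1.778 + 1.000 = 27.333; σ = √27.333 = 5.228 days.
Z = (43 − 46) / 5.228 = -0.574
P(T ≤ 43) = Φ(-0.574) ≈ 0.283

0.283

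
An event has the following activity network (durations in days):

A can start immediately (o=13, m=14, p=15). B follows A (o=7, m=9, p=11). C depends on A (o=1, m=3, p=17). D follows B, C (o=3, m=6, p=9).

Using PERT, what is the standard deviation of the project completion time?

1.25 days

te_A = (13 + 4·14 + 15)/6 = 84/6 = 14; σ²_A = ((15−13)/6)² = 0.111
te_B = (7 + 4·9 + 11)/6 = 54/6 = 9; σ²_B = ((11−7)/6)² = 0.444
te_C = (1 + 4·3 + 17)/6 = 30/6 = 5; σ²_C = ((17−1)/6)² = 7.111
te_D = (3 + 4·6 + 9)/6 = 36/6 = 6; σ²_D = ((9−3)/6)² = 1.000

Forward pass:
ES_A = 0; EF_A = 14
ES_B = 14; EF_B = 14+9 = 23
ES_C = 14; EF_C = 14+5 = 19
ES_D = max(EF_B=23, EF_C=19) = 23; EF_D = 23+6 = 29
Expected project duration μ = 29 days. Critical path: A → B → D.

Variance along critical path = 0.111 + 0.444 + 1.000 = 1.556
σ = √1.556 = 1.247 days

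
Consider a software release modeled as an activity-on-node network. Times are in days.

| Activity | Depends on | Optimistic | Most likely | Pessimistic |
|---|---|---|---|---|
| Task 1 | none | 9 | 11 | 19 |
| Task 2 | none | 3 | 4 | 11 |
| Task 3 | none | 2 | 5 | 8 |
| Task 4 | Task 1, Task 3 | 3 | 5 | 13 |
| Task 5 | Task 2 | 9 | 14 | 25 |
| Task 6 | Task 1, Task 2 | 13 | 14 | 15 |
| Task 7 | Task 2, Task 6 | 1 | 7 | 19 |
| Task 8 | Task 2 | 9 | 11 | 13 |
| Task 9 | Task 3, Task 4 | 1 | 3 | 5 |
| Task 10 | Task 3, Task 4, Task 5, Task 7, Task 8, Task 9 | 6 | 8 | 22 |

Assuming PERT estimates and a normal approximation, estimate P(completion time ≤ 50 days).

0.916

te_Task 1 = (9 + 4·11 + 19)/6 = 72/6 = 12; σ²_Task 1 = ((19−9)/6)² = 2.778
te_Task 2 = (3 + 4·4 + 11)/6 = 30/6 = 5; σ²_Task 2 = ((11−3)/6)² = 1.778
te_Task 3 = (2 + 4·5 + 8)/6 = 30/6 = 5; σ²_Task 3 = ((8−2)/6)² = 1.000
te_Task 4 = (3 + 4·5 + 13)/6 = 36/6 = 6; σ²_Task 4 = ((13−3)/6)² = 2.778
te_Task 5 = (9 + 4·14 + 25)/6 = 90/6 = 15; σ²_Task 5 = ((25−9)/6)² = 7.111
te_Task 6 = (13 + 4·14 + 15)/6 = 84/6 = 14; σ²_Task 6 = ((15−13)/6)² = 0.111
te_Task 7 = (1 + 4·7 + 19)/6 = 48/6 = 8; σ²_Task 7 = ((19−1)/6)² = 9.000
te_Task 8 = (9 + 4·11 + 13)/6 = 66/6 = 11; σ²_Task 8 = ((13−9)/6)² = 0.444
te_Task 9 = (1 + 4·3 + 5)/6 = 18/6 = 3; σ²_Task 9 = ((5−1)/6)² = 0.444
te_Task 10 = (6 + 4·8 + 22)/6 = 60/6 = 10; σ²_Task 10 = ((22−6)/6)² = 7.111

Forward pass:
ES_Task 1 = 0; EF_Task 1 = 12
ES_Task 2 = 0; EF_Task 2 = 5
ES_Task 3 = 0; EF_Task 3 = 5
ES_Task 4 = max(EF_Task 1=12, EF_Task 3=5) = 12; EF_Task 4 = 12+6 = 18
ES_Task 5 = 5; EF_Task 5 = 5+15 = 20
ES_Task 6 = max(EF_Task 1=12, EF_Task 2=5) = 12; EF_Task 6 = 12+14 = 26
ES_Task 7 = max(EF_Task 2=5, EF_Task 6=26) = 26; EF_Task 7 = 26+8 = 34
ES_Task 8 = 5; EF_Task 8 = 5+11 = 16
ES_Task 9 = max(EF_Task 3=5, EF_Task 4=18) = 18; EF_Task 9 = 18+3 = 21
ES_Task 10 = max(EF_Task 3=5, EF_Task 4=18, EF_Task 5=20, EF_Task 7=34, EF_Task 8=16, EF_Task 9=21) = 34; EF_Task 10 = 34+10 = 44
Expected project duration μ = 44 days. Critical path: Task 1 → Task 6 → Task 7 → Task 10.

Variance along critical path = 2.778 + 0.111 + 9.000 + 7.111 = 19.000; σ = √19.000 = 4.359 days.
Z = (50 − 44) / 4.359 = 1.376
P(T ≤ 50) = Φ(1.376) ≈ 0.916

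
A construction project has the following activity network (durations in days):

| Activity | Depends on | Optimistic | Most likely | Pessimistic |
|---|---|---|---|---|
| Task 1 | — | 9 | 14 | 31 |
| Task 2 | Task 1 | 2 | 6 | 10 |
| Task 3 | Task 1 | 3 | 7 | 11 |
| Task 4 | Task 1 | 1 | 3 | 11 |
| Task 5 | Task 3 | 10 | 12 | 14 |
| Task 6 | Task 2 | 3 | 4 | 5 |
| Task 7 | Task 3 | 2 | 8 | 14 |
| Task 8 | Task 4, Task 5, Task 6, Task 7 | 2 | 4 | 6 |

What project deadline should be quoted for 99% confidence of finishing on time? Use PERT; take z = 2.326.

48.3 days

te_Task 1 = (9 + 4·14 + 31)/6 = 96/6 = 16; σ²_Task 1 = ((31−9)/6)² = 13.444
te_Task 2 = (2 + 4·6 + 10)/6 = 36/6 = 6; σ²_Task 2 = ((10−2)/6)² = 1.778
te_Task 3 = (3 + 4·7 + 11)/6 = 42/6 = 7; σ²_Task 3 = ((11−3)/6)² = 1.778
te_Task 4 = (1 + 4·3 + 11)/6 = 24/6 = 4; σ²_Task 4 = ((11−1)/6)² = 2.778
te_Task 5 = (10 + 4·12 + 14)/6 = 72/6 = 12; σ²_Task 5 = ((14−10)/6)² = 0.444
te_Task 6 = (3 + 4·4 + 5)/6 = 24/6 = 4; σ²_Task 6 = ((5−3)/6)² = 0.111
te_Task 7 = (2 + 4·8 + 14)/6 = 48/6 = 8; σ²_Task 7 = ((14−2)/6)² = 4.000
te_Task 8 = (2 + 4·4 + 6)/6 = 24/6 = 4; σ²_Task 8 = ((6−2)/6)² = 0.444

Forward pass:
ES_Task 1 = 0; EF_Task 1 = 16
ES_Task 2 = 16; EF_Task 2 = 16+6 = 22
ES_Task 3 = 16; EF_Task 3 = 16+7 = 23
ES_Task 4 = 16; EF_Task 4 = 16+4 = 20
ES_Task 5 = 23; EF_Task 5 = 23+12 = 35
ES_Task 6 = 22; EF_Task 6 = 22+4 = 26
ES_Task 7 = 23; EF_Task 7 = 23+8 = 31
ES_Task 8 = max(EF_Task 4=20, EF_Task 5=35, EF_Task 6=26, EF_Task 7=31) = 35; EF_Task 8 = 35+4 = 39
Expected project duration μ = 39 days. Critical path: Task 1 → Task 3 → Task 5 → Task 8.

Variance along critical path = 13.444 + 1.778 + 0.444 + 0.444 = 16.111; σ = 4.014 days.
D = μ + z·σ = 39 + 2.326·4.014 = 48.3 days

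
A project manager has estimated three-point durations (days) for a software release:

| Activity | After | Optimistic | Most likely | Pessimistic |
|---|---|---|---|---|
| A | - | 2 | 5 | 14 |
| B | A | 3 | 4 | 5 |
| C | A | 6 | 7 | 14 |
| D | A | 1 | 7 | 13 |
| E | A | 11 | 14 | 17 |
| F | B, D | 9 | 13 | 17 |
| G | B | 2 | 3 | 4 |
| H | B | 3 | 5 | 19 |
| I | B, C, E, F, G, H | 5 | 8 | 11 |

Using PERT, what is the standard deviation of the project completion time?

te_A = (2 + 4·5 + 14)/6 = 36/6 = 6; σ²_A = ((14−2)/6)² = 4.000
te_B = (3 + 4·4 + 5)/6 = 24/6 = 4; σ²_B = ((5−3)/6)² = 0.111
te_C = (6 + 4·7 + 14)/6 = 48/6 = 8; σ²_C = ((14−6)/6)² = 1.778
te_D = (1 + 4·7 + 13)/6 = 42/6 = 7; σ²_D = ((13−1)/6)² = 4.000
te_E = (11 + 4·14 + 17)/6 = 84/6 = 14; σ²_E = ((17−11)/6)² = 1.000
te_F = (9 + 4·13 + 17)/6 = 78/6 = 13; σ²_F = ((17−9)/6)² = 1.778
te_G = (2 + 4·3 + 4)/6 = 18/6 = 3; σ²_G = ((4−2)/6)² = 0.111
te_H = (3 + 4·5 + 19)/6 = 42/6 = 7; σ²_H = ((19−3)/6)² = 7.111
te_I = (5 + 4·8 + 11)/6 = 48/6 = 8; σ²_I = ((11−5)/6)² = 1.000

Forward pass:
ES_A = 0; EF_A = 6
ES_B = 6; EF_B = 6+4 = 10
ES_C = 6; EF_C = 6+8 = 14
ES_D = 6; EF_D = 6+7 = 13
ES_E = 6; EF_E = 6+14 = 20
ES_F = max(EF_B=10, EF_D=13) = 13; EF_F = 13+13 = 26
ES_G = 10; EF_G = 10+3 = 13
ES_H = 10; EF_H = 10+7 = 17
ES_I = max(EF_B=10, EF_C=14, EF_E=20, EF_F=26, EF_G=13, EF_H=17) = 26; EF_I = 26+8 = 34
Expected project duration μ = 34 days. Critical path: A → D → F → I.

Variance along critical path = 4.000 + 4.000 + 1.778 + 1.000 = 10.778
σ = √10.778 = 3.283 days

3.28 days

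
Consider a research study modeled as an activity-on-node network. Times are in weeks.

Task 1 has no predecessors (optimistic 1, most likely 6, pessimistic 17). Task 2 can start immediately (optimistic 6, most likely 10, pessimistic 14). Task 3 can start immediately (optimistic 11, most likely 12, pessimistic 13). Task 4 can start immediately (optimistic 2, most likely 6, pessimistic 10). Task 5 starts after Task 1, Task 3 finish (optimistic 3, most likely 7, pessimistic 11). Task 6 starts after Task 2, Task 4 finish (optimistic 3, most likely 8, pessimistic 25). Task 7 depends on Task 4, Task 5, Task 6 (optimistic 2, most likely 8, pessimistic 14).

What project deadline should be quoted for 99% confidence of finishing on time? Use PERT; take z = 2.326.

te_Task 1 = (1 + 4·6 + 17)/6 = 42/6 = 7; σ²_Task 1 = ((17−1)/6)² = 7.111
te_Task 2 = (6 + 4·10 + 14)/6 = 60/6 = 10; σ²_Task 2 = ((14−6)/6)² = 1.778
te_Task 3 = (11 + 4·12 + 13)/6 = 72/6 = 12; σ²_Task 3 = ((13−11)/6)² = 0.111
te_Task 4 = (2 + 4·6 + 10)/6 = 36/6 = 6; σ²_Task 4 = ((10−2)/6)² = 1.778
te_Task 5 = (3 + 4·7 + 11)/6 = 42/6 = 7; σ²_Task 5 = ((11−3)/6)² = 1.778
te_Task 6 = (3 + 4·8 + 25)/6 = 60/6 = 10; σ²_Task 6 = ((25−3)/6)² = 13.444
te_Task 7 = (2 + 4·8 + 14)/6 = 48/6 = 8; σ²_Task 7 = ((14−2)/6)² = 4.000

Forward pass:
ES_Task 1 = 0; EF_Task 1 = 7
ES_Task 2 = 0; EF_Task 2 = 10
ES_Task 3 = 0; EF_Task 3 = 12
ES_Task 4 = 0; EF_Task 4 = 6
ES_Task 5 = max(EF_Task 1=7, EF_Task 3=12) = 12; EF_Task 5 = 12+7 = 19
ES_Task 6 = max(EF_Task 2=10, EF_Task 4=6) = 10; EF_Task 6 = 10+10 = 20
ES_Task 7 = max(EF_Task 4=6, EF_Task 5=19, EF_Task 6=20) = 20; EF_Task 7 = 20+8 = 28
Expected project duration μ = 28 weeks. Critical path: Task 2 → Task 6 → Task 7.

Variance along critical path = 1.778 + 13.444 + 4.000 = 19.222; σ = 4.384 weeks.
D = μ + z·σ = 28 + 2.326·4.384 = 38.2 weeks

38.2 weeks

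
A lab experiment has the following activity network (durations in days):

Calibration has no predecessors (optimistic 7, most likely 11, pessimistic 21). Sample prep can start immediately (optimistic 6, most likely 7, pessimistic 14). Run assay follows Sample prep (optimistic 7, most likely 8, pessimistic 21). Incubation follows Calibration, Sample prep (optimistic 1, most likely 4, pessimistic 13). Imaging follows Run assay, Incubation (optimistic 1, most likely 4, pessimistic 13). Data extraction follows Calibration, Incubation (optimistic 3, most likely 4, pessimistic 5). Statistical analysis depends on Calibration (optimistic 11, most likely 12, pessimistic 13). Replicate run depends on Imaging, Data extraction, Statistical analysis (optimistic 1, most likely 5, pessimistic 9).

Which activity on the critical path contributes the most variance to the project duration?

te_Calibration = (7 + 4·11 + 21)/6 = 72/6 = 12; σ²_Calibration = ((21−7)/6)² = 5.444
te_Sample prep = (6 + 4·7 + 14)/6 = 48/6 = 8; σ²_Sample prep = ((14−6)/6)² = 1.778
te_Run assay = (7 + 4·8 + 21)/6 = 60/6 = 10; σ²_Run assay = ((21−7)/6)² = 5.444
te_Incubation = (1 + 4·4 + 13)/6 = 30/6 = 5; σ²_Incubation = ((13−1)/6)² = 4.000
te_Imaging = (1 + 4·4 + 13)/6 = 30/6 = 5; σ²_Imaging = ((13−1)/6)² = 4.000
te_Data extraction = (3 + 4·4 + 5)/6 = 24/6 = 4; σ²_Data extraction = ((5−3)/6)² = 0.111
te_Statistical analysis = (11 + 4·12 + 13)/6 = 72/6 = 12; σ²_Statistical analysis = ((13−11)/6)² = 0.111
te_Replicate run = (1 + 4·5 + 9)/6 = 30/6 = 5; σ²_Replicate run = ((9−1)/6)² = 1.778

Forward pass:
ES_Calibration = 0; EF_Calibration = 12
ES_Sample prep = 0; EF_Sample prep = 8
ES_Run assay = 8; EF_Run assay = 8+10 = 18
ES_Incubation = max(EF_Calibration=12, EF_Sample prep=8) = 12; EF_Incubation = 12+5 = 17
ES_Imaging = max(EF_Run assay=18, EF_Incubation=17) = 18; EF_Imaging = 18+5 = 23
ES_Data extraction = max(EF_Calibration=12, EF_Incubation=17) = 17; EF_Data extraction = 17+4 = 21
ES_Statistical analysis = 12; EF_Statistical analysis = 12+12 = 24
ES_Replicate run = max(EF_Imaging=23, EF_Data extraction=21, EF_Statistical analysis=24) = 24; EF_Replicate run = 24+5 = 29
Expected project duration μ = 29 days. Critical path: Calibration → Statistical analysis → Replicate run.

Variances on critical path: σ²_Calibration=5.444, σ²_Statistical analysis=0.111, σ²_Replicate run=1.778.
Largest is σ²_Calibration = 5.444.

Calibration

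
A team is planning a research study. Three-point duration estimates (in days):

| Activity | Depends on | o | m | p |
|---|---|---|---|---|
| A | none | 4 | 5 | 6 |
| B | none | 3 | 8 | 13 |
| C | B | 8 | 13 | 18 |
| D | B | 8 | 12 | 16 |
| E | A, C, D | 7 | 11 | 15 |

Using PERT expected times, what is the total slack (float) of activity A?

te_A = (4 + 4·5 + 6)/6 = 30/6 = 5
te_B = (3 + 4·8 + 13)/6 = 48/6 = 8
te_C = (8 + 4·13 + 18)/6 = 78/6 = 13
te_D = (8 + 4·12 + 16)/6 = 72/6 = 12
te_E = (7 + 4·11 + 15)/6 = 66/6 = 11

Forward pass:
ES_A = 0; EF_A = 5
ES_B = 0; EF_B = 8
ES_C = 8; EF_C = 8+13 = 21
ES_D = 8; EF_D = 8+12 = 20
ES_E = max(EF_A=5, EF_C=21, EF_D=20) = 21; EF_E = 21+11 = 32
Expected project duration μ = 32 days. Critical path: B → C → E.

Backward pass:
LF_E = 32; LS_E = 32−11 = 21
LF_D = LS_E = 21; LS_D = 21−12 = 9
LF_C = LS_E = 21; LS_C = 21−13 = 8
LF_B = min(LS_C=8, LS_D=9) = 8; LS_B = 8−8 = 0
LF_A = LS_E = 21; LS_A = 21−5 = 16
Slack_A = LS_A − ES_A = 16 − 0 = 16

16 days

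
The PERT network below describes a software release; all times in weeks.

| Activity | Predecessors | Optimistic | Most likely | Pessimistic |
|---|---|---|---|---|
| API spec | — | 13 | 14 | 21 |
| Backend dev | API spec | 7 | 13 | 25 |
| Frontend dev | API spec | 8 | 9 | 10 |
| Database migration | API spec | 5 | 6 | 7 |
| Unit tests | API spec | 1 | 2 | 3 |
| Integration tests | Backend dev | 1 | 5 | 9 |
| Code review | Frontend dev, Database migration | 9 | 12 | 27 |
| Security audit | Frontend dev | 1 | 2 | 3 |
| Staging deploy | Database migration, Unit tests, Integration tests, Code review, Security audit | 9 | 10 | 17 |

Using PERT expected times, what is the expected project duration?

49 weeks

te_API spec = (13 + 4·14 + 21)/6 = 90/6 = 15
te_Backend dev = (7 + 4·13 + 25)/6 = 84/6 = 14
te_Frontend dev = (8 + 4·9 + 10)/6 = 54/6 = 9
te_Database migration = (5 + 4·6 + 7)/6 = 36/6 = 6
te_Unit tests = (1 + 4·2 + 3)/6 = 12/6 = 2
te_Integration tests = (1 + 4·5 + 9)/6 = 30/6 = 5
te_Code review = (9 + 4·12 + 27)/6 = 84/6 = 14
te_Security audit = (1 + 4·2 + 3)/6 = 12/6 = 2
te_Staging deploy = (9 + 4·10 + 17)/6 = 66/6 = 11

Forward pass:
ES_API spec = 0; EF_API spec = 15
ES_Backend dev = 15; EF_Backend dev = 15+14 = 29
ES_Frontend dev = 15; EF_Frontend dev = 15+9 = 24
ES_Database migration = 15; EF_Database migration = 15+6 = 21
ES_Unit tests = 15; EF_Unit tests = 15+2 = 17
ES_Integration tests = 29; EF_Integration tests = 29+5 = 34
ES_Code review = max(EF_Frontend dev=24, EF_Database migration=21) = 24; EF_Code review = 24+14 = 38
ES_Security audit = 24; EF_Security audit = 24+2 = 26
ES_Staging deploy = max(EF_Database migration=21, EF_Unit tests=17, EF_Integration tests=34, EF_Code review=38, EF_Security audit=26) = 38; EF_Staging deploy = 38+11 = 49
Expected project duration μ = 49 weeks. Critical path: API spec → Frontend dev → Code review → Staging deploy.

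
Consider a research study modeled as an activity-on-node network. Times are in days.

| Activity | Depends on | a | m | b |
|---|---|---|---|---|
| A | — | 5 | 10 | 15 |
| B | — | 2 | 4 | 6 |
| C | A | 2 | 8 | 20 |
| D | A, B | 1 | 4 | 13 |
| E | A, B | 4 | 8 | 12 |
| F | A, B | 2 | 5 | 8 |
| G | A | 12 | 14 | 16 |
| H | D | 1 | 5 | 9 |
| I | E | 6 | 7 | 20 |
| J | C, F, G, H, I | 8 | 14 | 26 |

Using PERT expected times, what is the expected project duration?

te_A = (5 + 4·10 + 15)/6 = 60/6 = 10
te_B = (2 + 4·4 + 6)/6 = 24/6 = 4
te_C = (2 + 4·8 + 20)/6 = 54/6 = 9
te_D = (1 + 4·4 + 13)/6 = 30/6 = 5
te_E = (4 + 4·8 + 12)/6 = 48/6 = 8
te_F = (2 + 4·5 + 8)/6 = 30/6 = 5
te_G = (12 + 4·14 + 16)/6 = 84/6 = 14
te_H = (1 + 4·5 + 9)/6 = 30/6 = 5
te_I = (6 + 4·7 + 20)/6 = 54/6 = 9
te_J = (8 + 4·14 + 26)/6 = 90/6 = 15

Forward pass:
ES_A = 0; EF_A = 10
ES_B = 0; EF_B = 4
ES_C = 10; EF_C = 10+9 = 19
ES_D = max(EF_A=10, EF_B=4) = 10; EF_D = 10+5 = 15
ES_E = max(EF_A=10, EF_B=4) = 10; EF_E = 10+8 = 18
ES_F = max(EF_A=10, EF_B=4) = 10; EF_F = 10+5 = 15
ES_G = 10; EF_G = 10+14 = 24
ES_H = 15; EF_H = 15+5 = 20
ES_I = 18; EF_I = 18+9 = 27
ES_J = max(EF_C=19, EF_F=15, EF_G=24, EF_H=20, EF_I=27) = 27; EF_J = 27+15 = 42
Expected project duration μ = 42 days. Critical path: A → E → I → J.

42 days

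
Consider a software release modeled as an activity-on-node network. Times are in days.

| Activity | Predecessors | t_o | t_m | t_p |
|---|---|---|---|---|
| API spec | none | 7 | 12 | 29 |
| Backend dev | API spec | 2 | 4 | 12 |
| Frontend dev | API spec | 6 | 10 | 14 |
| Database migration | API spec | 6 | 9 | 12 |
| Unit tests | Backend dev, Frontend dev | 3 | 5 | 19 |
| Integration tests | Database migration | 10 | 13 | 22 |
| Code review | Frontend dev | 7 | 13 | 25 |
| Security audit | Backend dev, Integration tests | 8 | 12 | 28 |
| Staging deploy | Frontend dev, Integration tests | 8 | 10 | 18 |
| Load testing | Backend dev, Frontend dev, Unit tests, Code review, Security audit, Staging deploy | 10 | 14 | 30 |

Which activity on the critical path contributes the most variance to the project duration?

API spec

te_API spec = (7 + 4·12 + 29)/6 = 84/6 = 14; σ²_API spec = ((29−7)/6)² = 13.444
te_Backend dev = (2 + 4·4 + 12)/6 = 30/6 = 5; σ²_Backend dev = ((12−2)/6)² = 2.778
te_Frontend dev = (6 + 4·10 + 14)/6 = 60/6 = 10; σ²_Frontend dev = ((14−6)/6)² = 1.778
te_Database migration = (6 + 4·9 + 12)/6 = 54/6 = 9; σ²_Database migration = ((12−6)/6)² = 1.000
te_Unit tests = (3 + 4·5 + 19)/6 = 42/6 = 7; σ²_Unit tests = ((19−3)/6)² = 7.111
te_Integration tests = (10 + 4·13 + 22)/6 = 84/6 = 14; σ²_Integration tests = ((22−10)/6)² = 4.000
te_Code review = (7 + 4·13 + 25)/6 = 84/6 = 14; σ²_Code review = ((25−7)/6)² = 9.000
te_Security audit = (8 + 4·12 + 28)/6 = 84/6 = 14; σ²_Security audit = ((28−8)/6)² = 11.111
te_Staging deploy = (8 + 4·10 + 18)/6 = 66/6 = 11; σ²_Staging deploy = ((18−8)/6)² = 2.778
te_Load testing = (10 + 4·14 + 30)/6 = 96/6 = 16; σ²_Load testing = ((30−10)/6)² = 11.111

Forward pass:
ES_API spec = 0; EF_API spec = 14
ES_Backend dev = 14; EF_Backend dev = 14+5 = 19
ES_Frontend dev = 14; EF_Frontend dev = 14+10 = 24
ES_Database migration = 14; EF_Database migration = 14+9 = 23
ES_Unit tests = max(EF_Backend dev=19, EF_Frontend dev=24) = 24; EF_Unit tests = 24+7 = 31
ES_Integration tests = 23; EF_Integration tests = 23+14 = 37
ES_Code review = 24; EF_Code review = 24+14 = 38
ES_Security audit = max(EF_Backend dev=19, EF_Integration tests=37) = 37; EF_Security audit = 37+14 = 51
ES_Staging deploy = max(EF_Frontend dev=24, EF_Integration tests=37) = 37; EF_Staging deploy = 37+11 = 48
ES_Load testing = max(EF_Backend dev=19, EF_Frontend dev=24, EF_Unit tests=31, EF_Code review=38, EF_Security audit=51, EF_Staging deploy=48) = 51; EF_Load testing = 51+16 = 67
Expected project duration μ = 67 days. Critical path: API spec → Database migration → Integration tests → Security audit → Load testing.

Variances on critical path: σ²_API spec=13.444, σ²_Database migration=1.000, σ²_Integration tests=4.000, σ²_Security audit=11.111, σ²_Load testing=11.111.
Largest is σ²_API spec = 13.444.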